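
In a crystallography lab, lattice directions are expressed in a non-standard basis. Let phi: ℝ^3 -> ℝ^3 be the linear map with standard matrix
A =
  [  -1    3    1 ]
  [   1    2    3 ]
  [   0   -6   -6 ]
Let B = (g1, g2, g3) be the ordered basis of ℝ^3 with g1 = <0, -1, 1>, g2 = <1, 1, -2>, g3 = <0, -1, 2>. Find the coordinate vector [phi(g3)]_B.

<-2, -1, -3>

Column 3 of [phi]_B is the B-coordinate vector of phi(g3).
In standard coordinates phi(g3) = A g3 = <-1, 4, -6>.
Converting to B: <-1, 4, -6> = -2g1 - g2 - 3g3, so the coordinate vector is <-2, -1, -3>.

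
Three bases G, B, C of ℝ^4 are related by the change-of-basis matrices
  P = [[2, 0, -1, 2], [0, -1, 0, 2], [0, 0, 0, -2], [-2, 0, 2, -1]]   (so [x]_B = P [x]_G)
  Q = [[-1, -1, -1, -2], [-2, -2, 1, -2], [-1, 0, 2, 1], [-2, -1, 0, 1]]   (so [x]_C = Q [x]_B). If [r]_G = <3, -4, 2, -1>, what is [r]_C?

<-4, -4, 1, -7>

First [r]_B = P [r]_G = <2, 2, 2, -1>.
Then [r]_C = Q [r]_B = <-4, -4, 1, -7>.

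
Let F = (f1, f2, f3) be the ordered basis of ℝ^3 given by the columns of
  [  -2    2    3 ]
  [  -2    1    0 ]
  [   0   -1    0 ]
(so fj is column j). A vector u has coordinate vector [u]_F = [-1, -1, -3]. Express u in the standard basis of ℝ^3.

[-9, 1, 1]

The coordinates say u = -f1 - f2 - 3f3; adding the scaled basis vectors gives [-9, 1, 1].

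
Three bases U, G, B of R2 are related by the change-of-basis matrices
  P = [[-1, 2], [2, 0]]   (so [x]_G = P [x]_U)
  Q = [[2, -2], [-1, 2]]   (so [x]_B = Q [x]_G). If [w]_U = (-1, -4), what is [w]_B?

First [w]_G = P [w]_U = (-7, -2).
Then [w]_B = Q [w]_G = (-10, 3).

(-10, 3)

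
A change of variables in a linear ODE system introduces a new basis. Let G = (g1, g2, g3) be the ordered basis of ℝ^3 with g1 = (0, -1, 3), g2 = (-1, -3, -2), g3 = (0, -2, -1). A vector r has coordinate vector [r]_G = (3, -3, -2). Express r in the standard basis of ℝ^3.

r = M [r]_G, where M has columns g1, ..., g3.
Carrying out the matrix-vector product, r = (3, 10, 17).

(3, 10, 17)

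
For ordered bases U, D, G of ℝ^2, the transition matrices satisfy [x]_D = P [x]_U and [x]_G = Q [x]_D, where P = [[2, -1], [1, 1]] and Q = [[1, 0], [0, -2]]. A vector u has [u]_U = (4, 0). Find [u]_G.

(8, -8)

Apply P to get D-coordinates (8, 4), then Q to get G-coordinates.
The result is [u]_G = (8, -8).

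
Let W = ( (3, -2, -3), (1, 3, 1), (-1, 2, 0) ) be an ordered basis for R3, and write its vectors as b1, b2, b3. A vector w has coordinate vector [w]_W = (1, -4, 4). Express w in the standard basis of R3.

By definition w = b1 - 4b2 + 4b3.
Summing componentwise gives (-5, -6, -7).

(-5, -6, -7)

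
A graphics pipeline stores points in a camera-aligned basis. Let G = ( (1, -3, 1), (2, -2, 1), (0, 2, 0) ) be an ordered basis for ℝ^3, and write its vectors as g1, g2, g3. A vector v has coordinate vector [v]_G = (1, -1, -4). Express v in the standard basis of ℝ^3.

(-1, -9, 0)

v = M [v]_G, where M has columns g1, ..., g3.
Carrying out the matrix-vector product, v = (-1, -9, 0).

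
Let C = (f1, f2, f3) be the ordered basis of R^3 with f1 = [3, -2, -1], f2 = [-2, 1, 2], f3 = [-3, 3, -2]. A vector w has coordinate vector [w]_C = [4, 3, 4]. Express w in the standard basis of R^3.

By definition w = 4f1 + 3f2 + 4f3.
Summing componentwise gives [-6, 7, -6].

[-6, 7, -6]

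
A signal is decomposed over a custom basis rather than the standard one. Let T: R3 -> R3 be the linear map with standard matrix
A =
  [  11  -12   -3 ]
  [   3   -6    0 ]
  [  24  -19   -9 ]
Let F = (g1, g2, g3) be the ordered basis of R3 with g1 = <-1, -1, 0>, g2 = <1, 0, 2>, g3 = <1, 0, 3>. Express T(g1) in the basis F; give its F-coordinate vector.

<-3, -1, -1>

Compute T(g1) = A g1 = <1, 3, -5> in standard coordinates.
Then write this in F-coordinates: solve for y in y_1 g1 + ... + y_3 g3 = <1, 3, -5>.
This gives y = <-3, -1, -1>, which is column 1 of [T]_F.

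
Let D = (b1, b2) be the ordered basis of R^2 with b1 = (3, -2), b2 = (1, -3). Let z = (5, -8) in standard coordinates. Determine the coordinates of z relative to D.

[z]_D is the unique c with M c = z, where M has columns b1, b2.
System: 3c_1 + c_2 = 5, -2c_1 - 3c_2 = -8; solving gives c_1 = 1, c_2 = 2.
Check: b1 + 2b2 = (5, -8).

(1, 2)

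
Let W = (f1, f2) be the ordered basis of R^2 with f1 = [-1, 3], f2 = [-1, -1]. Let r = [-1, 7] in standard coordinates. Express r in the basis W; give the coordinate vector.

Write r = c_1 f1 + c_2 f2 and solve for the c_i.
System: -c_1 - c_2 = -1, 3c_1 - c_2 = 7; solving gives c_1 = 2, c_2 = -1.
Check: 2f1 - f2 = [-1, 7].

[2, -1]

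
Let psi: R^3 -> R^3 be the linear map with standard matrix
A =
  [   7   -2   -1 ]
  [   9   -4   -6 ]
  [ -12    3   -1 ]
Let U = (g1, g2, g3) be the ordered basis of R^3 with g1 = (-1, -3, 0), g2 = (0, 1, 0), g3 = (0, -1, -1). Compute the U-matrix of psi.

[[1, 2, -3], [3, -1, 3], [-3, -3, 2]]

The j-th column of [psi]_U is [psi(gj)]_U.
psi(g1) = A g1 = (-1, 3, 3) = g1 + 3g2 - 3g3, so column 1 is (1, 3, -3).
Repeating for g2, g3 and assembling the columns gives [[1, 2, -3], [3, -1, 3], [-3, -3, 2]].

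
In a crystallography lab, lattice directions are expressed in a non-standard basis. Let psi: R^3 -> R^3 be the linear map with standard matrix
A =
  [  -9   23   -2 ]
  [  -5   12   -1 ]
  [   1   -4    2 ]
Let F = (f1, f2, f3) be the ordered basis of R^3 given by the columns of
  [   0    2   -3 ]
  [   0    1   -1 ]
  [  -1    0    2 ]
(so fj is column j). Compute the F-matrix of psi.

[[2, 0, -1], [1, 1, 3], [0, -1, 2]]

With P the matrix whose columns are f1, ..., f3, [psi]_F = P^(-1) A P.
Column by column: psi(f1) = A f1 = <2, 1, -2>; its F-coordinates <2, 1, 0> give column 1.
Continuing for each basis vector yields [psi]_F = [[2, 0, -1], [1, 1, 3], [0, -1, 2]].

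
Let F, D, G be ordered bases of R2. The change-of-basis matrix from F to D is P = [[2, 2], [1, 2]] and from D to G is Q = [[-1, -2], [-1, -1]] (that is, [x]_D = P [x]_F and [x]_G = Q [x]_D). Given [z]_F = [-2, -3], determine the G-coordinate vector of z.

Apply P to get D-coordinates [-10, -8], then Q to get G-coordinates.
The result is [z]_G = [26, 18].

[26, 18]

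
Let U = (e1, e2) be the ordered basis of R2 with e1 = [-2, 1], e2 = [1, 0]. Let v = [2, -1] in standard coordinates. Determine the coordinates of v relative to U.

We seek scalars with c_1 e1 + c_2 e2 = v; equivalently solve M c = v where the columns of M are e1, e2.
System: -2c_1 + c_2 = 2, c_1 + 0c_2 = -1; solving gives c_1 = -1, c_2 = 0.
Check: -e1 + 0·e2 = [2, -1].

[-1, 0]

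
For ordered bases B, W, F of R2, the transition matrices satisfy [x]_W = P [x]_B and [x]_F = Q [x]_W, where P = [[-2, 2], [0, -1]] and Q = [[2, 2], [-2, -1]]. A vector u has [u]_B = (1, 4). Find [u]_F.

First [u]_W = P [u]_B = (6, -4).
Then [u]_F = Q [u]_W = (4, -8).

(4, -8)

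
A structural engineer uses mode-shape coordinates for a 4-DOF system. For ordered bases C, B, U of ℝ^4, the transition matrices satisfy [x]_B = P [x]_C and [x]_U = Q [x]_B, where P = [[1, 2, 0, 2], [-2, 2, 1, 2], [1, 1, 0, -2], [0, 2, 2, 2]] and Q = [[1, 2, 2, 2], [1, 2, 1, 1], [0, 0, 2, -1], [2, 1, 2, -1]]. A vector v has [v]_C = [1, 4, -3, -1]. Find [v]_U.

[23, 16, 14, 29]

Apply P to get B-coordinates [7, 1, 7, 0], then Q to get U-coordinates.
The result is [v]_U = [23, 16, 14, 29].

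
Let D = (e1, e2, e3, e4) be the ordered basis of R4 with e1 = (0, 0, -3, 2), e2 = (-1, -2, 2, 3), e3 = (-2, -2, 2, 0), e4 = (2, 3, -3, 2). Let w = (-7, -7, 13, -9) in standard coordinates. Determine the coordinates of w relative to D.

(-2, -1, 3, -1)

[w]_D is the unique c with M c = w, where M has columns e1, ..., e4.
Solving this 4x4 system gives c = (-2, -1, 3, -1).
Check: -2e1 - e2 + 3e3 - e4 = (-7, -7, 13, -9).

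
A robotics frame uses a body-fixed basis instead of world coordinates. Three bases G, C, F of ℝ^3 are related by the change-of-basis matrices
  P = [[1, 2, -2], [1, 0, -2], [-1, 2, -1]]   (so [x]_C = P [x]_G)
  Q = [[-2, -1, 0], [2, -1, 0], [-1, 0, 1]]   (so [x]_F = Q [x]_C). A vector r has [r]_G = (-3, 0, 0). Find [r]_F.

(9, -3, 6)

Apply P to get C-coordinates (-3, -3, 3), then Q to get F-coordinates.
The result is [r]_F = (9, -3, 6).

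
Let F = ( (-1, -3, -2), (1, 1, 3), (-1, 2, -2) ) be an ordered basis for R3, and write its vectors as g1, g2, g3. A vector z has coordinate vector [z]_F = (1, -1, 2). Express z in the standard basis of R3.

z = M [z]_F, where M has columns g1, ..., g3.
Carrying out the matrix-vector product, z = (-4, 0, -9).

(-4, 0, -9)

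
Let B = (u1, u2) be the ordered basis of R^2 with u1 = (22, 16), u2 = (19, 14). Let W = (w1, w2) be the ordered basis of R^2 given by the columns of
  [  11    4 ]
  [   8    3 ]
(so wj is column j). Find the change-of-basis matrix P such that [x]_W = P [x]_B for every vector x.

[[2, 1], [0, 2]]

Take x = uj: its B-coordinates are the j-th standard unit vector, so P e_j — column j of P — equals [uj]_W.
u1 = 2w1 + 0·w2, giving column 1 = (2, 0); repeating for each j gives P = [[2, 1], [0, 2]].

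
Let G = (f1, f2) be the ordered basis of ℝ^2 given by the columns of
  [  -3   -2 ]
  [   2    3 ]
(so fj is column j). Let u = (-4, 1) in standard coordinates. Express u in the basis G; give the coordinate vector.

(2, -1)

We seek scalars with c_1 f1 + c_2 f2 = u; equivalently solve M c = u where the columns of M are f1, f2.
System: -3c_1 - 2c_2 = -4, 2c_1 + 3c_2 = 1; solving gives c_1 = 2, c_2 = -1.
Check: 2f1 - f2 = (-4, 1).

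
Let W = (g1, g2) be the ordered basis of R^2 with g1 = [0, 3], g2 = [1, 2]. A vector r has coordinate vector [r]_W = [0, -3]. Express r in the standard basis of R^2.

The coordinates say r = 0·g1 - 3g2; adding the scaled basis vectors gives [-3, -6].

[-3, -6]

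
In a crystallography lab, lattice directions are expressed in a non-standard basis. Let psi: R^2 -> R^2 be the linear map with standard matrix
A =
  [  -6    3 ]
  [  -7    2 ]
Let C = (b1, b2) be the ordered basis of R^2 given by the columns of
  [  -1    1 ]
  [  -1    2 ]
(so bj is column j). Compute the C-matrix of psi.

The j-th column of [psi]_C is [psi(bj)]_C.
psi(b1) = A b1 = [3, 5] = -b1 + 2b2, so column 1 is [-1, 2].
Repeating for b2 and assembling the columns gives [[-1, -3], [2, -3]].

[[-1, -3], [2, -3]]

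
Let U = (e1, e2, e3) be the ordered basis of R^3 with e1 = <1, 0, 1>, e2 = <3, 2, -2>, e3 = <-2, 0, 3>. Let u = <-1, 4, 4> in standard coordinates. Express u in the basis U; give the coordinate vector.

<-1, 2, 3>

[u]_U is the unique c with M c = u, where M has columns e1, ..., e3.
Solving this 3x3 system gives c = (-1, 2, 3).
Check: -e1 + 2e2 + 3e3 = <-1, 4, 4>.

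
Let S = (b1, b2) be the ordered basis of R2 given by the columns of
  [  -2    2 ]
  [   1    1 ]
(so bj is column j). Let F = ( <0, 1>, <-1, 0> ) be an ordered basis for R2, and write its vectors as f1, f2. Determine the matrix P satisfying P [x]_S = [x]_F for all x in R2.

Column j of P is [bj]_F, since P maps S-coordinates to F-coordinates.
Expressing b1 in F: b1 = f1 + 2f2, so column 1 of P is <1, 2>.
Doing the same for each bj gives P = [[1, 1], [2, -2]].

[[1, 1], [2, -2]]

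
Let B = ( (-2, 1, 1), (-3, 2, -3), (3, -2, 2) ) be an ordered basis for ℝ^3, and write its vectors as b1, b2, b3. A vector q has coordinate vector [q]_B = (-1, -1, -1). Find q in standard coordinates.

(2, -1, 0)

q = M [q]_B, where M has columns b1, ..., b3.
Carrying out the matrix-vector product, q = (2, -1, 0).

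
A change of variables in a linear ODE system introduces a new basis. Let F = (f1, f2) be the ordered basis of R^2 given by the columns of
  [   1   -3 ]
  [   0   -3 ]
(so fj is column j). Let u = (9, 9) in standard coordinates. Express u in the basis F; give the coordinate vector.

[u]_F is the unique c with M c = u, where M has columns f1, f2.
System: c_1 - 3c_2 = 9, 0c_1 - 3c_2 = 9; solving gives c_1 = 0, c_2 = -3.
Check: 0·f1 - 3f2 = (9, 9).

(0, -3)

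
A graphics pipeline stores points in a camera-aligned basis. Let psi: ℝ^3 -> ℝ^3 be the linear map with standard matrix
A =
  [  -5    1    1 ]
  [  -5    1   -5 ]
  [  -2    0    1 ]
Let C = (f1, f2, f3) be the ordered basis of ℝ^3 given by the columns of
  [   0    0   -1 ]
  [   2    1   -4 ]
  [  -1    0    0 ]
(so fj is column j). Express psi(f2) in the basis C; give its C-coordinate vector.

<0, -3, -1>

Compute psi(f2) = A f2 = <1, 1, 0> in standard coordinates.
Then write this in C-coordinates: solve for y in y_1 f1 + ... + y_3 f3 = <1, 1, 0>.
This gives y = <0, -3, -1>, which is column 2 of [psi]_C.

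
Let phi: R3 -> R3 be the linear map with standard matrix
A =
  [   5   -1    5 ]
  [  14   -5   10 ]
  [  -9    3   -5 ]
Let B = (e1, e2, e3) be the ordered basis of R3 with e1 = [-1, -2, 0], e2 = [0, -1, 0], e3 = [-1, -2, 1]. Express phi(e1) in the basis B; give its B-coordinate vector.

Compute phi(e1) = A e1 = [-3, -4, 3] in standard coordinates.
Then write this in B-coordinates: solve for y in y_1 e1 + ... + y_3 e3 = [-3, -4, 3].
This gives y = [0, -2, 3], which is column 1 of [phi]_B.

[0, -2, 3]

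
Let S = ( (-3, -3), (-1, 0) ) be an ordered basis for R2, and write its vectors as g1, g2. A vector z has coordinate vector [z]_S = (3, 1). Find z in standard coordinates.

z = M [z]_S, where M has columns g1, g2.
Carrying out the matrix-vector product, z = (-10, -9).

(-10, -9)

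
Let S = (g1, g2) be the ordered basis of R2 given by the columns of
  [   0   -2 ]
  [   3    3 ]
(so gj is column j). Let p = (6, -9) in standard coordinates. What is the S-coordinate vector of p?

[p]_S is the unique c with M c = p, where M has columns g1, g2.
System: 0c_1 - 2c_2 = 6, 3c_1 + 3c_2 = -9; solving gives c_1 = 0, c_2 = -3.
Check: 0·g1 - 3g2 = (6, -9).

(0, -3)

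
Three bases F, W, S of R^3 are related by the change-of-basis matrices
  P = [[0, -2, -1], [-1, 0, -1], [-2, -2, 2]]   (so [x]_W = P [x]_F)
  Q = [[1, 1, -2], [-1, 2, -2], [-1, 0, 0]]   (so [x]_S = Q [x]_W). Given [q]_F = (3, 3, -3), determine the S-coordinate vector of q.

(33, 39, 3)

First [q]_W = P [q]_F = (-3, 0, -18).
Then [q]_S = Q [q]_W = (33, 39, 3).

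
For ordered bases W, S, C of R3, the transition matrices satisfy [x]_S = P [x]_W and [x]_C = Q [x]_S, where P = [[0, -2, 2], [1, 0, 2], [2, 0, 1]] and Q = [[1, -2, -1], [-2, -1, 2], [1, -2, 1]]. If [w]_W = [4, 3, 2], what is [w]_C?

Composing the changes, [w]_C = Q P [w]_W.
Q P = [[-4, -2, -3], [3, 4, -4], [0, -2, -1]]; applying this to [4, 3, 2] gives [-28, 16, -8].

[-28, 16, -8]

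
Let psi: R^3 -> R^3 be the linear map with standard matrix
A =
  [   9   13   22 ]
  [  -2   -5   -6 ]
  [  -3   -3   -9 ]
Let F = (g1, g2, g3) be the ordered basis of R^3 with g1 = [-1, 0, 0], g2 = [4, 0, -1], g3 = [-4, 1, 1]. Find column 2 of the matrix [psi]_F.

[-2, 1, -2]

Column 2 of [psi]_F is the F-coordinate vector of psi(g2).
In standard coordinates psi(g2) = A g2 = [14, -2, -3].
Converting to F: [14, -2, -3] = -2g1 + g2 - 2g3, so the coordinate vector is [-2, 1, -2].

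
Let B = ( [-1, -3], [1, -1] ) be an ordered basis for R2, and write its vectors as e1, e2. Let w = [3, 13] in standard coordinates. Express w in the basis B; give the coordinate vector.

We seek scalars with c_1 e1 + c_2 e2 = w; equivalently solve M c = w where the columns of M are e1, e2.
System: -c_1 + c_2 = 3, -3c_1 - c_2 = 13; solving gives c_1 = -4, c_2 = -1.
Check: -4e1 - e2 = [3, 13].

[-4, -1]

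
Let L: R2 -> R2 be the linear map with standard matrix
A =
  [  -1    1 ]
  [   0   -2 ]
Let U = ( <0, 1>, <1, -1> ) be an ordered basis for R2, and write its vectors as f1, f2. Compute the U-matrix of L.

[[-1, 0], [1, -2]]

The j-th column of [L]_U is [L(fj)]_U.
L(f1) = A f1 = <1, -2> = -f1 + f2, so column 1 is <-1, 1>.
Repeating for f2 and assembling the columns gives [[-1, 0], [1, -2]].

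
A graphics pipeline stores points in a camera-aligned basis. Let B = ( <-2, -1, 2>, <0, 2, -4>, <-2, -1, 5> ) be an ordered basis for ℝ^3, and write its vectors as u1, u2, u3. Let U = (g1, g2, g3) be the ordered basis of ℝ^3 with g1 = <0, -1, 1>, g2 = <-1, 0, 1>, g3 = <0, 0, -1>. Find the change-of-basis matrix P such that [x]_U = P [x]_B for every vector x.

Let M have columns uj and N have columns gj. Then for every x, N [x]_U = x = M [x]_B, so P = N^(-1) M.
Since det N = 1, N^(-1) has integer entries; multiplying gives P = [[1, -2, 1], [2, 0, 2], [1, 2, -2]].

[[1, -2, 1], [2, 0, 2], [1, 2, -2]]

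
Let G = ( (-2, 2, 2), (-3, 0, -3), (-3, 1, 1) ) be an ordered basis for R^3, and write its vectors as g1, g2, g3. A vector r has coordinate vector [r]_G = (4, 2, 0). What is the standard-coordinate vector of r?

r = M [r]_G, where M has columns g1, ..., g3.
Carrying out the matrix-vector product, r = (-14, 8, 2).

(-14, 8, 2)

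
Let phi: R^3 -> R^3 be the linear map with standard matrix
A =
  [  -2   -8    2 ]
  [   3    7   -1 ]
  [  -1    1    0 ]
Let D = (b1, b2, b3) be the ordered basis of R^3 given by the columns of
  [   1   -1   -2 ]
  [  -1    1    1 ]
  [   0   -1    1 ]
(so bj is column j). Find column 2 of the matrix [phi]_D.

[-1, 1, 3]

Compute phi(b2) = A b2 = [-8, 5, 2] in standard coordinates.
Then write this in D-coordinates: solve for y in y_1 b1 + ... + y_3 b3 = [-8, 5, 2].
This gives y = [-1, 1, 3], which is column 2 of [phi]_D.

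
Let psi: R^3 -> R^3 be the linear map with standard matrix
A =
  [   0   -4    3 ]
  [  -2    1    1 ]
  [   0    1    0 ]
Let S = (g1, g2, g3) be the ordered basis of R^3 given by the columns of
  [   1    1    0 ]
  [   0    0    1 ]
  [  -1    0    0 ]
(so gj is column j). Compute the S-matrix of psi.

With P the matrix whose columns are g1, ..., g3, [psi]_S = P^(-1) A P.
Column by column: psi(g1) = A g1 = [-3, -3, 0]; its S-coordinates [0, -3, -3] give column 1.
Continuing for each basis vector yields [psi]_S = [[0, 0, -1], [-3, 0, -3], [-3, -2, 1]].

[[0, 0, -1], [-3, 0, -3], [-3, -2, 1]]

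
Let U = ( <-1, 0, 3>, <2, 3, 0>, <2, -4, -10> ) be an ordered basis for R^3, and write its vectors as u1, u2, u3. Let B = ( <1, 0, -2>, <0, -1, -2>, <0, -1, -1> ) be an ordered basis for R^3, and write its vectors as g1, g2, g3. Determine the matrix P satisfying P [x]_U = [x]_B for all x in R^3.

Let M have columns uj and N have columns gj. Then for every x, N [x]_B = x = M [x]_U, so P = N^(-1) M.
Since det N = -1, N^(-1) has integer entries; multiplying gives P = [[-1, 2, 2], [-1, -1, 2], [1, -2, 2]].

[[-1, 2, 2], [-1, -1, 2], [1, -2, 2]]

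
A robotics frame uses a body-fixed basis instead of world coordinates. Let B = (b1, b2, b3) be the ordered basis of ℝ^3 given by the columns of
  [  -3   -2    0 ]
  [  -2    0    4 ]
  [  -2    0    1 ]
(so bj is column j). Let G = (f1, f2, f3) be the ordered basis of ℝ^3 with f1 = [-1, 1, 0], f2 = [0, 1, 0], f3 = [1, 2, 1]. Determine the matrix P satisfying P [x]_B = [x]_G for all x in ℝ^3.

Let M have columns bj and N have columns fj. Then for every x, N [x]_G = x = M [x]_B, so P = N^(-1) M.
Since det N = -1, N^(-1) has integer entries; multiplying gives P = [[1, 2, 1], [1, -2, 1], [-2, 0, 1]].

[[1, 2, 1], [1, -2, 1], [-2, 0, 1]]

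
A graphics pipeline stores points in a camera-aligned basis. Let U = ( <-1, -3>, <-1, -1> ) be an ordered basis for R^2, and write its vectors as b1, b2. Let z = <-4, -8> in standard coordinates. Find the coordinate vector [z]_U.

[z]_U is the unique c with M c = z, where M has columns b1, b2.
System: -c_1 - c_2 = -4, -3c_1 - c_2 = -8; solving gives c_1 = 2, c_2 = 2.
Check: 2b1 + 2b2 = <-4, -8>.

<2, 2>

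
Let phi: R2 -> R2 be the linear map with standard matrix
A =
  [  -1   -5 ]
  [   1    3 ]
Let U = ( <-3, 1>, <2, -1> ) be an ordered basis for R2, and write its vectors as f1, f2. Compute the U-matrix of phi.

[[2, -1], [2, 0]]

The j-th column of [phi]_U is [phi(fj)]_U.
phi(f1) = A f1 = <-2, 0> = 2f1 + 2f2, so column 1 is <2, 2>.
Repeating for f2 and assembling the columns gives [[2, -1], [2, 0]].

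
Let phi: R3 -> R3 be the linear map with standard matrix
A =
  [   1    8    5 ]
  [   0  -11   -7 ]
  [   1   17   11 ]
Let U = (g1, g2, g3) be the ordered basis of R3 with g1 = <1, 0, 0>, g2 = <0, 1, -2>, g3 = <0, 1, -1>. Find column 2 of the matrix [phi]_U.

<-2, 2, 1>

Column 2 of [phi]_U is the U-coordinate vector of phi(g2).
In standard coordinates phi(g2) = A g2 = <-2, 3, -5>.
Converting to U: <-2, 3, -5> = -2g1 + 2g2 + g3, so the coordinate vector is <-2, 2, 1>.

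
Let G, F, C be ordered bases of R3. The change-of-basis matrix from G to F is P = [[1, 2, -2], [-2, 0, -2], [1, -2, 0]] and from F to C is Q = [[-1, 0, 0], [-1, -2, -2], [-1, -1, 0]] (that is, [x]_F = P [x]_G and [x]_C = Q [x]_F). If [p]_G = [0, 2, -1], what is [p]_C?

Composing the changes, [p]_C = Q P [p]_G.
Q P = [[-1, -2, 2], [1, 2, 6], [1, -2, 4]]; applying this to [0, 2, -1] gives [-6, -2, -8].

[-6, -2, -8]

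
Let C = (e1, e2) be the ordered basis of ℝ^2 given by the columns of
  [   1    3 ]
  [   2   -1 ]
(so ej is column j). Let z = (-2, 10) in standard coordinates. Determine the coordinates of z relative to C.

[z]_C is the unique c with M c = z, where M has columns e1, e2.
System: c_1 + 3c_2 = -2, 2c_1 - c_2 = 10; solving gives c_1 = 4, c_2 = -2.
Check: 4e1 - 2e2 = (-2, 10).

(4, -2)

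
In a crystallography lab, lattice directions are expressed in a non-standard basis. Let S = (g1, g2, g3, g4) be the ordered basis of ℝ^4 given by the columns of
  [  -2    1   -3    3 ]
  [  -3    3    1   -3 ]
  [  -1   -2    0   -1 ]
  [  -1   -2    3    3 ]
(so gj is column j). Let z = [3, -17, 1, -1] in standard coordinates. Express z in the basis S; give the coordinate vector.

We seek scalars with c_1 g1 + ... + c_4 g4 = z; equivalently solve M c = z where the columns of M are g1, ..., g4.
Gaussian elimination on [M | z] yields c = (2, -2, -2, 1).
Check: 2g1 - 2g2 - 2g3 + g4 = [3, -17, 1, -1].

[2, -2, -2, 1]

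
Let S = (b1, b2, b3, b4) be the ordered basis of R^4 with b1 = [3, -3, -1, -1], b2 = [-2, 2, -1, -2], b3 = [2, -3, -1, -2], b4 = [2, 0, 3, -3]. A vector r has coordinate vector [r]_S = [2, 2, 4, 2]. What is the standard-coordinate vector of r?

[14, -14, -2, -20]

The coordinates say r = 2b1 + 2b2 + 4b3 + 2b4; adding the scaled basis vectors gives [14, -14, -2, -20].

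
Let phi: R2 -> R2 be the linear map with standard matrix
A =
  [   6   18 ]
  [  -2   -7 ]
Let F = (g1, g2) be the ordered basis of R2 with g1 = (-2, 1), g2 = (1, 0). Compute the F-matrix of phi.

With P the matrix whose columns are g1, g2, [phi]_F = P^(-1) A P.
Column by column: phi(g1) = A g1 = (6, -3); its F-coordinates (-3, 0) give column 1.
Continuing for each basis vector yields [phi]_F = [[-3, -2], [0, 2]].

[[-3, -2], [0, 2]]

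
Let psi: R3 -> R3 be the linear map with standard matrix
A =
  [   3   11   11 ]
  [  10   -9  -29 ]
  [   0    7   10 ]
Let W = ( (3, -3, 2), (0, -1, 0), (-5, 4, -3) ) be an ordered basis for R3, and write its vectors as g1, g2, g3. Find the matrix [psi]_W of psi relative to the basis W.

[[1, -2, 2], [2, 1, 1], [1, 1, 2]]

With P the matrix whose columns are g1, ..., g3, [psi]_W = P^(-1) A P.
Column by column: psi(g1) = A g1 = (-2, -1, -1); its W-coordinates (1, 2, 1) give column 1.
Continuing for each basis vector yields [psi]_W = [[1, -2, 2], [2, 1, 1], [1, 1, 2]].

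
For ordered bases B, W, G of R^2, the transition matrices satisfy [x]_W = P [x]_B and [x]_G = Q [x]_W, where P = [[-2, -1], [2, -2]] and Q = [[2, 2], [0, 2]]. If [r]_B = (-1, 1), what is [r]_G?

(-6, -8)

First [r]_W = P [r]_B = (1, -4).
Then [r]_G = Q [r]_W = (-6, -8).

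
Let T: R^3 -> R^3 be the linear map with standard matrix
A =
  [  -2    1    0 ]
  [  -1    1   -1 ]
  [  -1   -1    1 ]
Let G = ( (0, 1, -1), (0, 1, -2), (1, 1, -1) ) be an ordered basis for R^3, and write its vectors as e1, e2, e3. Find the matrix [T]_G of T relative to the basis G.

[[1, 2, 0], [0, 0, 2], [1, 1, -1]]

Let P have columns e1, ..., e3. Then [T]_G = P^(-1) A P.
Here det P = -1, so P^(-1) is integer; computing A P first and then P^(-1)(A P) gives [[1, 2, 0], [0, 0, 2], [1, 1, -1]].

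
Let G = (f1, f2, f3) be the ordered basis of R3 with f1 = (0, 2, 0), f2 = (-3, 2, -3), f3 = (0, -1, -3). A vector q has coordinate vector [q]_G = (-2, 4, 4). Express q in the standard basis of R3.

q = M [q]_G, where M has columns f1, ..., f3.
Carrying out the matrix-vector product, q = (-12, 0, -24).

(-12, 0, -24)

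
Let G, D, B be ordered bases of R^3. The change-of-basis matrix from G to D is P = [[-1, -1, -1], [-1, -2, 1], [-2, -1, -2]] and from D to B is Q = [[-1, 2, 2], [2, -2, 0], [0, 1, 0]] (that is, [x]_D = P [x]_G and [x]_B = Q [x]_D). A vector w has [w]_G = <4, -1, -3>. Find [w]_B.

<-12, 10, -5>

Composing the changes, [w]_B = Q P [w]_G.
Q P = [[-5, -5, -1], [0, 2, -4], [-1, -2, 1]]; applying this to <4, -1, -3> gives <-12, 10, -5>.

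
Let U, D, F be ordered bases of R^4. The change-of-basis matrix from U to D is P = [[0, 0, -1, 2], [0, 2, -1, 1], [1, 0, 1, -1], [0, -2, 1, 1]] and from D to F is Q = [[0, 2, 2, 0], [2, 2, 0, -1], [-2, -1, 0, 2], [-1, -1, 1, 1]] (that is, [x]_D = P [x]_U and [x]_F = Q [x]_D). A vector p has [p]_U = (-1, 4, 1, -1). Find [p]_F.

First [p]_D = P [p]_U = (-3, 6, 1, -8).
Then [p]_F = Q [p]_D = (14, 14, -16, -10).

(14, 14, -16, -10)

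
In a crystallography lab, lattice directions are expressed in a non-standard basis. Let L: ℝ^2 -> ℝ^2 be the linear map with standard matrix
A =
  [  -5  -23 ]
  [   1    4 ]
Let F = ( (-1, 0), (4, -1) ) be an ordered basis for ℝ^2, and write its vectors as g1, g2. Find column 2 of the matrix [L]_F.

Column 2 of [L]_F is the F-coordinate vector of L(g2).
In standard coordinates L(g2) = A g2 = (3, 0).
Converting to F: (3, 0) = -3g1 + 0·g2, so the coordinate vector is (-3, 0).

(-3, 0)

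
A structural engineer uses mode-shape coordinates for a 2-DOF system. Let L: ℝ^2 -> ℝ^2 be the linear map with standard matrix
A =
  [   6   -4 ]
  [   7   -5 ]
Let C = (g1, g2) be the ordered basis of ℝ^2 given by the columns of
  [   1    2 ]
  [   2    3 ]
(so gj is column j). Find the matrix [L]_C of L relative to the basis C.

[[0, -2], [-1, 1]]

The j-th column of [L]_C is [L(gj)]_C.
L(g1) = A g1 = (-2, -3) = 0·g1 - g2, so column 1 is (0, -1).
Repeating for g2 and assembling the columns gives [[0, -2], [-1, 1]].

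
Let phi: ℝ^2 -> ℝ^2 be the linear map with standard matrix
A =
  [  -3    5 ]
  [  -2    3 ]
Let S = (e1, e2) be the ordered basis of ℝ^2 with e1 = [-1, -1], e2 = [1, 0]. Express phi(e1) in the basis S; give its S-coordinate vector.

Compute phi(e1) = A e1 = [-2, -1] in standard coordinates.
Then write this in S-coordinates: solve for y in y_1 e1 + y_2 e2 = [-2, -1].
This gives y = [1, -1], which is column 1 of [phi]_S.

[1, -1]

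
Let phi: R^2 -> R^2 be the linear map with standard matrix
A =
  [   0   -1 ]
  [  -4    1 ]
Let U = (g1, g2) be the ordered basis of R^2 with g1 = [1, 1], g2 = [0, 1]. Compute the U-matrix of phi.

[[-1, -1], [-2, 2]]

Let P have columns g1, g2. Then [phi]_U = P^(-1) A P.
Here det P = 1, so P^(-1) is integer; computing A P first and then P^(-1)(A P) gives [[-1, -1], [-2, 2]].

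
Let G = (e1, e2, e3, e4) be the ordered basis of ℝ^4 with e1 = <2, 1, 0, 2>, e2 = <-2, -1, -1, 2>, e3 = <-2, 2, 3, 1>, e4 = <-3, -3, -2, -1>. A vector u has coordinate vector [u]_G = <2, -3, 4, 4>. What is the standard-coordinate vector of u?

u = M [u]_G, where M has columns e1, ..., e4.
Carrying out the matrix-vector product, u = <-10, 1, 7, -2>.

<-10, 1, 7, -2>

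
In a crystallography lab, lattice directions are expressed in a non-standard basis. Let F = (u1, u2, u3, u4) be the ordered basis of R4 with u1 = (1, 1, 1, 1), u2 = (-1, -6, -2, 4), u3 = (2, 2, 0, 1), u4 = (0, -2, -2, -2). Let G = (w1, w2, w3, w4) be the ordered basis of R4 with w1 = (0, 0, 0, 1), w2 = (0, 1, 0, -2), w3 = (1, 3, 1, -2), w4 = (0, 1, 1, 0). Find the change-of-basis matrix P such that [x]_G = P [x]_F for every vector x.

[[-1, -2, 1, -2], [-2, -2, -2, 0], [1, -1, 2, 0], [0, -1, -2, -2]]

Let M have columns uj and N have columns wj. Then for every x, N [x]_G = x = M [x]_F, so P = N^(-1) M.
Since det N = 1, N^(-1) has integer entries; multiplying gives P = [[-1, -2, 1, -2], [-2, -2, -2, 0], [1, -1, 2, 0], [0, -1, -2, -2]].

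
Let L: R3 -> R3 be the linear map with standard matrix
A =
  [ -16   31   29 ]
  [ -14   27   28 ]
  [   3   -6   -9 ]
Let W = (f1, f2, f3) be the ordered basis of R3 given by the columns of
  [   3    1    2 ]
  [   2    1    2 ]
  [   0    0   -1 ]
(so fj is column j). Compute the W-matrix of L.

[[2, 2, 3], [2, 3, -2], [3, 3, -3]]

With P the matrix whose columns are f1, ..., f3, [L]_W = P^(-1) A P.
Column by column: L(f1) = A f1 = [14, 12, -3]; its W-coordinates [2, 2, 3] give column 1.
Continuing for each basis vector yields [L]_W = [[2, 2, 3], [2, 3, -2], [3, 3, -3]].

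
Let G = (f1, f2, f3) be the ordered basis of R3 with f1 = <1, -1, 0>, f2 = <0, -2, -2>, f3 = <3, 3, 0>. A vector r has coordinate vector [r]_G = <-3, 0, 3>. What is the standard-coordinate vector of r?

<6, 12, 0>

r = M [r]_G, where M has columns f1, ..., f3.
Carrying out the matrix-vector product, r = <6, 12, 0>.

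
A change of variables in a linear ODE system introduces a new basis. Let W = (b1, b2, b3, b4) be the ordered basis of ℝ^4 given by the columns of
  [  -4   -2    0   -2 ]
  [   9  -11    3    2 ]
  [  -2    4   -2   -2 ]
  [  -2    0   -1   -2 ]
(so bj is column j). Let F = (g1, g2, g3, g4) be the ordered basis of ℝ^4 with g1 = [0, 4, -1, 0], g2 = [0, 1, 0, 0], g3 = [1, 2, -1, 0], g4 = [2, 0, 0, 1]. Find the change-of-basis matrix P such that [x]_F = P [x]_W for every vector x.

Take x = bj: its W-coordinates are the j-th standard unit vector, so P e_j — column j of P — equals [bj]_F.
b1 = 2g1 + g2 + 0·g3 - 2g4, giving column 1 = [2, 1, 0, -2]; repeating for each j gives P = [[2, -2, 0, 0], [1, 1, -1, -2], [0, -2, 2, 2], [-2, 0, -1, -2]].

[[2, -2, 0, 0], [1, 1, -1, -2], [0, -2, 2, 2], [-2, 0, -1, -2]]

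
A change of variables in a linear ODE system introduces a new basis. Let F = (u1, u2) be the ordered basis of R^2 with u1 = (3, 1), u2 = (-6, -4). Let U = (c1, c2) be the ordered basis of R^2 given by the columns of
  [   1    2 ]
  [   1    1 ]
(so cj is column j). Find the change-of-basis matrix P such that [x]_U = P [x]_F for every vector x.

[[-1, -2], [2, -2]]

Column j of P is [uj]_U, since P maps F-coordinates to U-coordinates.
Expressing u1 in U: u1 = -c1 + 2c2, so column 1 of P is (-1, 2).
Doing the same for each uj gives P = [[-1, -2], [2, -2]].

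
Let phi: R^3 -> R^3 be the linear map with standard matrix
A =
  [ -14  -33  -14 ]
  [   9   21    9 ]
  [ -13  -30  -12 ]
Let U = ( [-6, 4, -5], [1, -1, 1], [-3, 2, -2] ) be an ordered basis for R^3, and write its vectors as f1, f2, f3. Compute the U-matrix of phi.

[[-3, -2, 0], [1, -1, 1], [-1, 2, -1]]

Let P have columns f1, ..., f3. Then [phi]_U = P^(-1) A P.
Here det P = 1, so P^(-1) is integer; computing A P first and then P^(-1)(A P) gives [[-3, -2, 0], [1, -1, 1], [-1, 2, -1]].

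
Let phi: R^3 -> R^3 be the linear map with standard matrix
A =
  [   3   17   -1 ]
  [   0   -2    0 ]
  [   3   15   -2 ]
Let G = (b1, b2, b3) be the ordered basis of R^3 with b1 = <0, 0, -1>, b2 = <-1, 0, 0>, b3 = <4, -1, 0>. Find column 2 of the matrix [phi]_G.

Compute phi(b2) = A b2 = <-3, 0, -3> in standard coordinates.
Then write this in G-coordinates: solve for y in y_1 b1 + ... + y_3 b3 = <-3, 0, -3>.
This gives y = <3, 3, 0>, which is column 2 of [phi]_G.

<3, 3, 0>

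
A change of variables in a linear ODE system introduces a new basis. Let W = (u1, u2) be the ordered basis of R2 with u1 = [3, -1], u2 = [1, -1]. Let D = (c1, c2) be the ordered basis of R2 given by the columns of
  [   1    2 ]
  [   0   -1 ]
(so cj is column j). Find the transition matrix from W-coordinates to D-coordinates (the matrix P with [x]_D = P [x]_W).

[[1, -1], [1, 1]]

Let M have columns uj and N have columns cj. Then for every x, N [x]_D = x = M [x]_W, so P = N^(-1) M.
Since det N = -1, N^(-1) has integer entries; multiplying gives P = [[1, -1], [1, 1]].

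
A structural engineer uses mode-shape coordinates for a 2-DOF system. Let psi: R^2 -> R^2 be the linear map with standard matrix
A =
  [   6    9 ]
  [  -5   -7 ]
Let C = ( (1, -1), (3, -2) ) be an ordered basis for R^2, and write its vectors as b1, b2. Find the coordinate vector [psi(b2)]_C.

(3, -1)

Column 2 of [psi]_C is the C-coordinate vector of psi(b2).
In standard coordinates psi(b2) = A b2 = (0, -1).
Converting to C: (0, -1) = 3b1 - b2, so the coordinate vector is (3, -1).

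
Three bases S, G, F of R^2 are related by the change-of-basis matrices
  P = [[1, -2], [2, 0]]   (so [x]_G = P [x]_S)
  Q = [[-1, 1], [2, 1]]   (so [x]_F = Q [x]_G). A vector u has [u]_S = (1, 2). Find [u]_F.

(5, -4)

Composing the changes, [u]_F = Q P [u]_S.
Q P = [[1, 2], [4, -4]]; applying this to (1, 2) gives (5, -4).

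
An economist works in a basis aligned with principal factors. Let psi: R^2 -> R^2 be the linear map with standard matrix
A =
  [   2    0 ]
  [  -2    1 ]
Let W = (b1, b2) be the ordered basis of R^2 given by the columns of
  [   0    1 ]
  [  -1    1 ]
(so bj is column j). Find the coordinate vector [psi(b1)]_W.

Column 1 of [psi]_W is the W-coordinate vector of psi(b1).
In standard coordinates psi(b1) = A b1 = (0, -1).
Converting to W: (0, -1) = b1 + 0·b2, so the coordinate vector is (1, 0).

(1, 0)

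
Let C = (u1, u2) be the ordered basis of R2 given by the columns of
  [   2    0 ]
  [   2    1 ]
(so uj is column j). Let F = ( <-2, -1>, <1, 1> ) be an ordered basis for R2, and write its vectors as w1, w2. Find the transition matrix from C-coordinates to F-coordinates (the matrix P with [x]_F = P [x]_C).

[[0, 1], [2, 2]]

Take x = uj: its C-coordinates are the j-th standard unit vector, so P e_j — column j of P — equals [uj]_F.
u1 = 0·w1 + 2w2, giving column 1 = <0, 2>; repeating for each j gives P = [[0, 1], [2, 2]].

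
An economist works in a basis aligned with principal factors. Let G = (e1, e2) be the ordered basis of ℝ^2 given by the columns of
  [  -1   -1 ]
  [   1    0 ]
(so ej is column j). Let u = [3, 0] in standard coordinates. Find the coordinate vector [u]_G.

[0, -3]

[u]_G is the unique c with M c = u, where M has columns e1, e2.
System: -c_1 - c_2 = 3, c_1 + 0c_2 = 0; solving gives c_1 = 0, c_2 = -3.
Check: 0·e1 - 3e2 = [3, 0].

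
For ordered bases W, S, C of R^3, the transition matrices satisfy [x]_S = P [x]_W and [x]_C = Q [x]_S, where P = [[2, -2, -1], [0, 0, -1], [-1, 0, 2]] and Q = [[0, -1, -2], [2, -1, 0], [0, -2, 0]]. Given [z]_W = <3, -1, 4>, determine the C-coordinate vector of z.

<-6, 12, 8>

Apply P to get S-coordinates <4, -4, 5>, then Q to get C-coordinates.
The result is [z]_C = <-6, 12, 8>.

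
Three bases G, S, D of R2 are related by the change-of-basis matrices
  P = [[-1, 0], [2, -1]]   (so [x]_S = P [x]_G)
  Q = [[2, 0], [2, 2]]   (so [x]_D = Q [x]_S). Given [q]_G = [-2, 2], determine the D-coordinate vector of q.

First [q]_S = P [q]_G = [2, -6].
Then [q]_D = Q [q]_S = [4, -8].

[4, -8]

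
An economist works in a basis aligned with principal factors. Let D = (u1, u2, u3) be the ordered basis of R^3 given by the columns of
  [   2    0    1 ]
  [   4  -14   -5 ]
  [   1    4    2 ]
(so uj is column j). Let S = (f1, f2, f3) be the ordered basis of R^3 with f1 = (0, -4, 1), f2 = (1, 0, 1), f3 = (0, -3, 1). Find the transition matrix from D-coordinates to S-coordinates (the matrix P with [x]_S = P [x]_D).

[[-1, 2, 2], [2, 0, 1], [0, 2, -1]]

Take x = uj: its D-coordinates are the j-th standard unit vector, so P e_j — column j of P — equals [uj]_S.
u1 = -f1 + 2f2 + 0·f3, giving column 1 = (-1, 2, 0); repeating for each j gives P = [[-1, 2, 2], [2, 0, 1], [0, 2, -1]].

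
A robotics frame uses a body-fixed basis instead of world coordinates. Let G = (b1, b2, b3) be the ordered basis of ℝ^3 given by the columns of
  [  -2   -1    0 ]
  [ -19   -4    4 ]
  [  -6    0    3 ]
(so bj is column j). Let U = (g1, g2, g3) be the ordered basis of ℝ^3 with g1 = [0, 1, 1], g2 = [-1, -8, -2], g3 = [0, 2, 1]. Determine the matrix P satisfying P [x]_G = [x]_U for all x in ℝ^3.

Let M have columns bj and N have columns gj. Then for every x, N [x]_U = x = M [x]_G, so P = N^(-1) M.
Since det N = -1, N^(-1) has integer entries; multiplying gives P = [[-1, 0, 2], [2, 1, 0], [-1, 2, 1]].

[[-1, 0, 2], [2, 1, 0], [-1, 2, 1]]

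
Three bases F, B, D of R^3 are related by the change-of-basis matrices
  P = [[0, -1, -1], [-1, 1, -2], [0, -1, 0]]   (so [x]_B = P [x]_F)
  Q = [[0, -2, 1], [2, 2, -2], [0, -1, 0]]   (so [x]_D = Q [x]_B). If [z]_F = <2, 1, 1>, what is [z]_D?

<5, -8, 3>

First [z]_B = P [z]_F = <-2, -3, -1>.
Then [z]_D = Q [z]_B = <5, -8, 3>.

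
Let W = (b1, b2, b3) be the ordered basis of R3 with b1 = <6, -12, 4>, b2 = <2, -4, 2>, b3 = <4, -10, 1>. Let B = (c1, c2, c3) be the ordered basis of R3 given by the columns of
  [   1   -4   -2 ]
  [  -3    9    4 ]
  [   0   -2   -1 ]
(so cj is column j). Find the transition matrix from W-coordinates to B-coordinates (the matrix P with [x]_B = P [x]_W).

[[-2, -2, 2], [-2, -2, 0], [0, 2, -1]]

Take x = bj: its W-coordinates are the j-th standard unit vector, so P e_j — column j of P — equals [bj]_B.
b1 = -2c1 - 2c2 + 0·c3, giving column 1 = <-2, -2, 0>; repeating for each j gives P = [[-2, -2, 2], [-2, -2, 0], [0, 2, -1]].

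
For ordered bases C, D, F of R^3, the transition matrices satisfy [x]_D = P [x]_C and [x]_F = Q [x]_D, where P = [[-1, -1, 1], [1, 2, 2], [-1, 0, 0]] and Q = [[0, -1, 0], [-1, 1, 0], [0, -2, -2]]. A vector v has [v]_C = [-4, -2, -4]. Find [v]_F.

Apply P to get D-coordinates [2, -16, 4], then Q to get F-coordinates.
The result is [v]_F = [16, -18, 24].

[16, -18, 24]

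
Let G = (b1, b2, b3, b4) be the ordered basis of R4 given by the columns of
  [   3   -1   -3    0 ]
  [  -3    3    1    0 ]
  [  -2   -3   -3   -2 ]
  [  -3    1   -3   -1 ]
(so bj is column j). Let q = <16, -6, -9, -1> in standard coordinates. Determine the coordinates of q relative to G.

<3, 2, -3, 3>

[q]_G is the unique c with M c = q, where M has columns b1, ..., b4.
Gaussian elimination on [M | q] yields c = (3, 2, -3, 3).
Check: 3b1 + 2b2 - 3b3 + 3b4 = <16, -6, -9, -1>.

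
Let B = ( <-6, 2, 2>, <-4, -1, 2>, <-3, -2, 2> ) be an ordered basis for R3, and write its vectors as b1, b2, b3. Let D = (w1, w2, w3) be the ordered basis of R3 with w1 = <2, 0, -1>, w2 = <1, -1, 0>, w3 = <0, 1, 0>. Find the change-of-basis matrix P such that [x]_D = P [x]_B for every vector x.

Column j of P is [bj]_D, since P maps B-coordinates to D-coordinates.
Expressing b1 in D: b1 = -2w1 - 2w2 + 0·w3, so column 1 of P is <-2, -2, 0>.
Doing the same for each bj gives P = [[-2, -2, -2], [-2, 0, 1], [0, -1, -1]].

[[-2, -2, -2], [-2, 0, 1], [0, -1, -1]]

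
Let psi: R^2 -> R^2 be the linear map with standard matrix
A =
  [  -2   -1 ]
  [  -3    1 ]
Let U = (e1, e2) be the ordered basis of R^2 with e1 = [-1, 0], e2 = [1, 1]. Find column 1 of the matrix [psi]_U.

[1, 3]

Column 1 of [psi]_U is the U-coordinate vector of psi(e1).
In standard coordinates psi(e1) = A e1 = [2, 3].
Converting to U: [2, 3] = e1 + 3e2, so the coordinate vector is [1, 3].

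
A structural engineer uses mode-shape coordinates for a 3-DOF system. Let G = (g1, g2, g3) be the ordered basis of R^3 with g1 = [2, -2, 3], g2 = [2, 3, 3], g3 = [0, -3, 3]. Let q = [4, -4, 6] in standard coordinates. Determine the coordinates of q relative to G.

[2, 0, 0]

[q]_G is the unique c with M c = q, where M has columns g1, ..., g3.
Row-reducing the augmented matrix [M | q] gives c = (2, 0, 0).
Check: 2g1 + 0·g2 + 0·g3 = [4, -4, 6].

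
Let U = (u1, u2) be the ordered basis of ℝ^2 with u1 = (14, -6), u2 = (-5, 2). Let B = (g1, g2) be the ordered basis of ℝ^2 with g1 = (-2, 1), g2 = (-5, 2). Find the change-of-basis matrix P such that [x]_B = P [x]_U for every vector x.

Let M have columns uj and N have columns gj. Then for every x, N [x]_B = x = M [x]_U, so P = N^(-1) M.
Since det N = 1, N^(-1) has integer entries; multiplying gives P = [[-2, 0], [-2, 1]].

[[-2, 0], [-2, 1]]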